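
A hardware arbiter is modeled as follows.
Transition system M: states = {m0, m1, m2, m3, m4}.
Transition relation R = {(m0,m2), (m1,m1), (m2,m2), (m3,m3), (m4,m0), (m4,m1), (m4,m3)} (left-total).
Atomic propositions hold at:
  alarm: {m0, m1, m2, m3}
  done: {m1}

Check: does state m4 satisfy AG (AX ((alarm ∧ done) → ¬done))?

No

Sat(alarm ∧ done) = {m1}
Sat(¬done) = {m0, m2, m3, m4}
Sat((alarm ∧ done) → ¬done) = {m0, m2, m3, m4}
Sat(AX ((alarm ∧ done) → ¬done)) = {s : every successor in {m0, m2, m3, m4}} = {m0, m2, m3}
AG (AX ((alarm ∧ done) → ¬done)): greatest fixpoint, start Z0 = {m0, m2, m3}, keep only states in Sat with every successor in Z. Already a fixed point.
Sat(AG (AX ((alarm ∧ done) → ¬done))) = {m0, m2, m3}
m4 ∉ Sat(AG (AX ((alarm ∧ done) → ¬done))) = {m0, m2, m3}, so the formula does not hold at m4.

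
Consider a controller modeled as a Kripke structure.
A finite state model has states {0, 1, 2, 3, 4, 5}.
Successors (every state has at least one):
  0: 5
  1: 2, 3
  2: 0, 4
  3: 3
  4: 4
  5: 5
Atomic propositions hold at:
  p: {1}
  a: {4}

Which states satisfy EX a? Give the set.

{2, 4}

Sat(EX a) = {s : some successor in {4}} = {2, 4}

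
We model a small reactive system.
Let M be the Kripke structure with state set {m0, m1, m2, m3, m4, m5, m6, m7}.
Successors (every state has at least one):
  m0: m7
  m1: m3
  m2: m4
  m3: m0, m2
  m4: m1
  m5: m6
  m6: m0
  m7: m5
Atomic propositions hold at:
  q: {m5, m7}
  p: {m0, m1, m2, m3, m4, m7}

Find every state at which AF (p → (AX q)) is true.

{m0, m5, m6, m7}

Sat(AX q) = {s : every successor in {m5, m7}} = {m0, m7}
Sat(p → (AX q)) = {m0, m5, m6, m7}
AF (p → (AX q)): least fixpoint, start Z0 = {m0, m5, m6, m7}, add states with every successor in Z. Already a fixed point.
Sat(AF (p → (AX q))) = {m0, m5, m6, m7}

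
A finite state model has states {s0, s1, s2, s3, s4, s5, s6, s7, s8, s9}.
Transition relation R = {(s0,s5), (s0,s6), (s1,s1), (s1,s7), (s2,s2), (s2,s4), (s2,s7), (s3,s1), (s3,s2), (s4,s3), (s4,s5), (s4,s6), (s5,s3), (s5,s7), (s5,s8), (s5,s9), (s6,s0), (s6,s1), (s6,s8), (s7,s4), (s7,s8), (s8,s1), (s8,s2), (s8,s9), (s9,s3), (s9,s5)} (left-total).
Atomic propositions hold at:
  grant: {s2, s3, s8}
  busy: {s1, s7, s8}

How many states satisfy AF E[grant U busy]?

E[grant U busy]: least fixpoint, start Z0 = Sat(busy) = {s1, s7, s8}, add states in Sat(grant) with some successor in Z. Z1 = {s1, s2, s3, s7, s8}; fixed.
Sat(E[grant U busy]) = {s1, s2, s3, s7, s8}
AF E[grant U busy]: least fixpoint, start Z0 = {s1, s2, s3, s7, s8}, add states with every successor in Z. Already a fixed point.
Sat(AF E[grant U busy]) = {s1, s2, s3, s7, s8}
|Sat(AF E[grant U busy])| = |{s1, s2, s3, s7, s8}| = 5.

5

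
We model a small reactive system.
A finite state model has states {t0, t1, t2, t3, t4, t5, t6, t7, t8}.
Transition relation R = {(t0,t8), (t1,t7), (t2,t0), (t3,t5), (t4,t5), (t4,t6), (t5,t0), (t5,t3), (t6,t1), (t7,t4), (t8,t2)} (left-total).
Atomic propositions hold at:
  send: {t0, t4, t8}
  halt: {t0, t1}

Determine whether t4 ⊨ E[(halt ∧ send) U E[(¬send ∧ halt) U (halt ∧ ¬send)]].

Sat(halt ∧ send) = {t0}
Sat(¬send) = {t1, t2, t3, t5, t6, t7}
Sat(¬send ∧ halt) = {t1}
Sat(halt ∧ ¬send) = {t1}
E[(¬send ∧ halt) U (halt ∧ ¬send)]: least fixpoint, start Z0 = Sat((halt ∧ ¬send)) = {t1}, add states in Sat(¬send ∧ halt) with some successor in Z. Already a fixed point.
Sat(E[(¬send ∧ halt) U (halt ∧ ¬send)]) = {t1}
E[(halt ∧ send) U E[(¬send ∧ halt) U (halt ∧ ¬send)]]: least fixpoint, start Z0 = Sat(E[(¬send ∧ halt) U (halt ∧ ¬send)]) = {t1}, add states in Sat(halt ∧ send) with some successor in Z. Already a fixed point.
Sat(E[(halt ∧ send) U E[(¬send ∧ halt) U (halt ∧ ¬send)]]) = {t1}
t4 ∉ Sat(E[(halt ∧ send) U E[(¬send ∧ halt) U (halt ∧ ¬send)]]) = {t1}, so the formula does not hold at t4.

No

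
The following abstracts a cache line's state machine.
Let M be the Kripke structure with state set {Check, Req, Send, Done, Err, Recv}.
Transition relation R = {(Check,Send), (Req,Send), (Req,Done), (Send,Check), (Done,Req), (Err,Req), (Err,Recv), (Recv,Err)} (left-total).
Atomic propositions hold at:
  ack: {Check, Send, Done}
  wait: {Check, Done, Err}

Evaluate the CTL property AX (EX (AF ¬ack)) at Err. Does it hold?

Yes

Sat(¬ack) = {Req, Err, Recv}
AF ¬ack: least fixpoint, start Z0 = {Req, Err, Recv}, add states with every successor in Z. Z1 = {Req, Done, Err, Recv}; fixed.
Sat(AF ¬ack) = {Req, Done, Err, Recv}
Sat(EX (AF ¬ack)) = {s : some successor in {Req, Done, Err, Recv}} = {Req, Done, Err, Recv}
Sat(AX (EX (AF ¬ack))) = {s : every successor in {Req, Done, Err, Recv}} = {Done, Err, Recv}
Err ∈ Sat(AX (EX (AF ¬ack))) = {Done, Err, Recv}, so the formula holds at Err.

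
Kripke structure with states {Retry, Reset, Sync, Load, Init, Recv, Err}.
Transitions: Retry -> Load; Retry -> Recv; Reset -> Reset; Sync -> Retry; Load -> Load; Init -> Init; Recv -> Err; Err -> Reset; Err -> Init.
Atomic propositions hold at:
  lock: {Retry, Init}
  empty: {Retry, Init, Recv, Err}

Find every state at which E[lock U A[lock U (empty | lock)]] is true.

{Retry, Init, Recv, Err}

Sat(empty | lock) = {Retry, Init, Recv, Err}
A[lock U (empty | lock)]: least fixpoint, start Z0 = Sat((empty | lock)) = {Retry, Init, Recv, Err}, add states in Sat(lock) with every successor in Z. Already a fixed point.
Sat(A[lock U (empty | lock)]) = {Retry, Init, Recv, Err}
E[lock U A[lock U (empty | lock)]]: least fixpoint, start Z0 = Sat(A[lock U (empty | lock)]) = {Retry, Init, Recv, Err}, add states in Sat(lock) with some successor in Z. Already a fixed point.
Sat(E[lock U A[lock U (empty | lock)]]) = {Retry, Init, Recv, Err}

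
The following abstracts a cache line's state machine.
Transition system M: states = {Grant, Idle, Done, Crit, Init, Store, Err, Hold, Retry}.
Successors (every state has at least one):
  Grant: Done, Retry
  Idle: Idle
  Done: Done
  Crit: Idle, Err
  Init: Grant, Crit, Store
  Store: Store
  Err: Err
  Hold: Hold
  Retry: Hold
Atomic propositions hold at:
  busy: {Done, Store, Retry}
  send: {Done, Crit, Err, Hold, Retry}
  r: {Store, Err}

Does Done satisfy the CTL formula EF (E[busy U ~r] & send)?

Sat(~r) = {Grant, Idle, Done, Crit, Init, Hold, Retry}
E[busy U ~r]: least fixpoint, start Z0 = Sat(~r) = {Grant, Idle, Done, Crit, Init, Hold, Retry}, add states in Sat(busy) with some successor in Z. Already a fixed point.
Sat(E[busy U ~r]) = {Grant, Idle, Done, Crit, Init, Hold, Retry}
Sat(E[busy U ~r] & send) = {Done, Crit, Hold, Retry}
EF (E[busy U ~r] & send): least fixpoint, start Z0 = {Done, Crit, Hold, Retry}, add states with some successor in Z. Z1 = {Grant, Done, Crit, Init, Hold, Retry}; fixed.
Sat(EF (E[busy U ~r] & send)) = {Grant, Done, Crit, Init, Hold, Retry}
Done ∈ Sat(EF (E[busy U ~r] & send)) = {Grant, Done, Crit, Init, Hold, Retry}, so the formula holds at Done.

Yes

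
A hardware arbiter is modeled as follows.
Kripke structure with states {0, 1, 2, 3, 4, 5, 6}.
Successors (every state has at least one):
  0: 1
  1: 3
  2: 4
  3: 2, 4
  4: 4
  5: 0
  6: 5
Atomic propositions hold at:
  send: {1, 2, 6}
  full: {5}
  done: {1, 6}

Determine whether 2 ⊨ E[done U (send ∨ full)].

Sat(send ∨ full) = {1, 2, 5, 6}
E[done U (send ∨ full)]: least fixpoint, start Z0 = Sat((send ∨ full)) = {1, 2, 5, 6}, add states in Sat(done) with some successor in Z. Already a fixed point.
Sat(E[done U (send ∨ full)]) = {1, 2, 5, 6}
2 ∈ Sat(E[done U (send ∨ full)]) = {1, 2, 5, 6}, so the formula holds at 2.

Yes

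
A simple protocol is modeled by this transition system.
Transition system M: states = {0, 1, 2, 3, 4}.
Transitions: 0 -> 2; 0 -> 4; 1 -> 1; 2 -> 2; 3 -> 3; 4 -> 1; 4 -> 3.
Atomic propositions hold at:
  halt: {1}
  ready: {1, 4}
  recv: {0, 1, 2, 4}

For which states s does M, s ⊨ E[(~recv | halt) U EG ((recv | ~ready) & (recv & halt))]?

Sat(~recv) = {3}
Sat(~recv | halt) = {1, 3}
Sat(~ready) = {0, 2, 3}
Sat(recv | ~ready) = {0, 1, 2, 3, 4}
Sat(recv & halt) = {1}
Sat((recv | ~ready) & (recv & halt)) = {1}
EG ((recv | ~ready) & (recv & halt)): greatest fixpoint, start Z0 = {1}, keep only states in Sat with some successor in Z. Already a fixed point.
Sat(EG ((recv | ~ready) & (recv & halt))) = {1}
E[(~recv | halt) U EG ((recv | ~ready) & (recv & halt))]: least fixpoint, start Z0 = Sat(EG ((recv | ~ready) & (recv & halt))) = {1}, add states in Sat(~recv | halt) with some successor in Z. Already a fixed point.
Sat(E[(~recv | halt) U EG ((recv | ~ready) & (recv & halt))]) = {1}

{1}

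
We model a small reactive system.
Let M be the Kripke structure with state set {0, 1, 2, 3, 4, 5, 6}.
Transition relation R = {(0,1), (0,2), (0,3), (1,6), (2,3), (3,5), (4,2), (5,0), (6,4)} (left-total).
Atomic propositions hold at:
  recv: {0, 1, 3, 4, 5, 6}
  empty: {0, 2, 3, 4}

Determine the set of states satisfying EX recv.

{0, 1, 2, 3, 5, 6}

Sat(EX recv) = {s : some successor in {0, 1, 3, 4, 5, 6}} = {0, 1, 2, 3, 5, 6}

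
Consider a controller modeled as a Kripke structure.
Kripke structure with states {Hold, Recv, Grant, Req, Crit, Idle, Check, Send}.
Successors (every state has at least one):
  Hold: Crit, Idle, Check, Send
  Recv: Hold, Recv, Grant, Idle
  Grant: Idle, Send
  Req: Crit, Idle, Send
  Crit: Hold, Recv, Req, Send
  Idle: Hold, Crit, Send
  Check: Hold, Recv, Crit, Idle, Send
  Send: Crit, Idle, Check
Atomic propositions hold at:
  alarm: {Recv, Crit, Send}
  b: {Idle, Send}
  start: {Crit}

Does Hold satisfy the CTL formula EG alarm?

No

EG alarm: greatest fixpoint, start Z0 = {Recv, Crit, Send}, keep only states in Sat with some successor in Z. Already a fixed point.
Sat(EG alarm) = {Recv, Crit, Send}
Hold ∉ Sat(EG alarm) = {Recv, Crit, Send}, so the formula does not hold at Hold.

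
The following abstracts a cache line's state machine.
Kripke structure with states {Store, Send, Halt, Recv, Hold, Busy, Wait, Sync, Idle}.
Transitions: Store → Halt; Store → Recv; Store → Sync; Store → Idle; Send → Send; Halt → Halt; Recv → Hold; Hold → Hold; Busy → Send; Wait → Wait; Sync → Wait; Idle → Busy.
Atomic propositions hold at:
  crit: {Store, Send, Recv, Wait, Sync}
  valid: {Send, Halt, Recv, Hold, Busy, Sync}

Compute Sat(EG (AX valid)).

{Send, Halt, Recv, Hold, Busy, Idle}

Sat(AX valid) = {s : every successor in {Send, Halt, Recv, Hold, Busy, Sync}} = {Send, Halt, Recv, Hold, Busy, Idle}
EG (AX valid): greatest fixpoint, start Z0 = {Send, Halt, Recv, Hold, Busy, Idle}, keep only states in Sat with some successor in Z. Already a fixed point.
Sat(EG (AX valid)) = {Send, Halt, Recv, Hold, Busy, Idle}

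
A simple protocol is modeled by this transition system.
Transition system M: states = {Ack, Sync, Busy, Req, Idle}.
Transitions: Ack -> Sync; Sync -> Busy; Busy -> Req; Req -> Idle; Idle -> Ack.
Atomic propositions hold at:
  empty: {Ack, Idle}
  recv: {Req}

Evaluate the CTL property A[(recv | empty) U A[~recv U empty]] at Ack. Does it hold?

Sat(recv | empty) = {Ack, Req, Idle}
Sat(~recv) = {Ack, Sync, Busy, Idle}
A[~recv U empty]: least fixpoint, start Z0 = Sat(empty) = {Ack, Idle}, add states in Sat(~recv) with every successor in Z. Already a fixed point.
Sat(A[~recv U empty]) = {Ack, Idle}
A[(recv | empty) U A[~recv U empty]]: least fixpoint, start Z0 = Sat(A[~recv U empty]) = {Ack, Idle}, add states in Sat(recv | empty) with every successor in Z. Z1 = {Ack, Req, Idle}; fixed.
Sat(A[(recv | empty) U A[~recv U empty]]) = {Ack, Req, Idle}
Ack ∈ Sat(A[(recv | empty) U A[~recv U empty]]) = {Ack, Req, Idle}, so the formula holds at Ack.

Yes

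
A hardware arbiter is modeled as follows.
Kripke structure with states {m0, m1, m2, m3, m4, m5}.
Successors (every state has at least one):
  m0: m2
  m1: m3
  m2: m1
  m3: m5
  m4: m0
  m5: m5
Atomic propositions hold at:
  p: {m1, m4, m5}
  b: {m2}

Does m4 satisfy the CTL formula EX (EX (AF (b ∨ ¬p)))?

Yes

Sat(¬p) = {m0, m2, m3}
Sat(b ∨ ¬p) = {m0, m2, m3}
AF (b ∨ ¬p): least fixpoint, start Z0 = {m0, m2, m3}, add states with every successor in Z. Z1 = {m0, m1, m2, m3, m4}; fixed.
Sat(AF (b ∨ ¬p)) = {m0, m1, m2, m3, m4}
Sat(EX (AF (b ∨ ¬p))) = {s : some successor in {m0, m1, m2, m3, m4}} = {m0, m1, m2, m4}
Sat(EX (EX (AF (b ∨ ¬p)))) = {s : some successor in {m0, m1, m2, m4}} = {m0, m2, m4}
m4 ∈ Sat(EX (EX (AF (b ∨ ¬p)))) = {m0, m2, m4}, so the formula holds at m4.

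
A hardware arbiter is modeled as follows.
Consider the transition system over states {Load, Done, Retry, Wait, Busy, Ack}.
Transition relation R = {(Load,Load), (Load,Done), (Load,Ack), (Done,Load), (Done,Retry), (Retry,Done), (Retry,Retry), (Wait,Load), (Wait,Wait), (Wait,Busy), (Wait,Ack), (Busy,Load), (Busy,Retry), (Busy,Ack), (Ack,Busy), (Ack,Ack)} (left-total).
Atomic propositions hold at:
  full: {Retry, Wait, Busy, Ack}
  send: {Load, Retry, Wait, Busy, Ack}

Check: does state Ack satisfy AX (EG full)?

Yes

EG full: greatest fixpoint, start Z0 = {Retry, Wait, Busy, Ack}, keep only states in Sat with some successor in Z. Already a fixed point.
Sat(EG full) = {Retry, Wait, Busy, Ack}
Sat(AX (EG full)) = {s : every successor in {Retry, Wait, Busy, Ack}} = {Ack}
Ack ∈ Sat(AX (EG full)) = {Ack}, so the formula holds at Ack.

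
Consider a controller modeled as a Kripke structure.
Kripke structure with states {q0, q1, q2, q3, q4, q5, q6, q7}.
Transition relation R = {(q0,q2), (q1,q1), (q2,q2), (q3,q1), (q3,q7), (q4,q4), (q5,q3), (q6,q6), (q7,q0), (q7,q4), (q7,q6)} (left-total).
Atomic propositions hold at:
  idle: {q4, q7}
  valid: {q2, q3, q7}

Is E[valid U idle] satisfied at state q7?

Yes

E[valid U idle]: least fixpoint, start Z0 = Sat(idle) = {q4, q7}, add states in Sat(valid) with some successor in Z. Z1 = {q3, q4, q7}; fixed.
Sat(E[valid U idle]) = {q3, q4, q7}
q7 ∈ Sat(E[valid U idle]) = {q3, q4, q7}, so the formula holds at q7.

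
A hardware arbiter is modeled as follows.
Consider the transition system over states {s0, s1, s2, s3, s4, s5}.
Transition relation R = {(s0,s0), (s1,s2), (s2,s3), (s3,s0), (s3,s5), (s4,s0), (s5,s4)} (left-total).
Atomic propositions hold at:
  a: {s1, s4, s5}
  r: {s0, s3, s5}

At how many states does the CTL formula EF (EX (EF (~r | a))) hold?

4

Sat(~r) = {s1, s2, s4}
Sat(~r | a) = {s1, s2, s4, s5}
EF (~r | a): least fixpoint, start Z0 = {s1, s2, s4, s5}, add states with some successor in Z. Z1 = {s1, s2, s3, s4, s5}; fixed.
Sat(EF (~r | a)) = {s1, s2, s3, s4, s5}
Sat(EX (EF (~r | a))) = {s : some successor in {s1, s2, s3, s4, s5}} = {s1, s2, s3, s5}
EF (EX (EF (~r | a))): least fixpoint, start Z0 = {s1, s2, s3, s5}, add states with some successor in Z. Already a fixed point.
Sat(EF (EX (EF (~r | a)))) = {s1, s2, s3, s5}
|Sat(EF (EX (EF (~r | a))))| = |{s1, s2, s3, s5}| = 4.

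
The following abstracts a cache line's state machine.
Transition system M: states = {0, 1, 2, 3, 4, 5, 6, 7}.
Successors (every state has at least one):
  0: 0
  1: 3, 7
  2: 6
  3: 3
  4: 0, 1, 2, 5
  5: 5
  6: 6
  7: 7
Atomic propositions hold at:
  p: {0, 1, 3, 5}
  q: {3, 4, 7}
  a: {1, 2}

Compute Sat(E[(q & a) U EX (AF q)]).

{1, 3, 4, 7}

Sat(q & a) = ∅
AF q: least fixpoint, start Z0 = {3, 4, 7}, add states with every successor in Z. Z1 = {1, 3, 4, 7}; fixed.
Sat(AF q) = {1, 3, 4, 7}
Sat(EX (AF q)) = {s : some successor in {1, 3, 4, 7}} = {1, 3, 4, 7}
E[(q & a) U EX (AF q)]: least fixpoint, start Z0 = Sat(EX (AF q)) = {1, 3, 4, 7}, add states in Sat(q & a) with some successor in Z. Already a fixed point.
Sat(E[(q & a) U EX (AF q)]) = {1, 3, 4, 7}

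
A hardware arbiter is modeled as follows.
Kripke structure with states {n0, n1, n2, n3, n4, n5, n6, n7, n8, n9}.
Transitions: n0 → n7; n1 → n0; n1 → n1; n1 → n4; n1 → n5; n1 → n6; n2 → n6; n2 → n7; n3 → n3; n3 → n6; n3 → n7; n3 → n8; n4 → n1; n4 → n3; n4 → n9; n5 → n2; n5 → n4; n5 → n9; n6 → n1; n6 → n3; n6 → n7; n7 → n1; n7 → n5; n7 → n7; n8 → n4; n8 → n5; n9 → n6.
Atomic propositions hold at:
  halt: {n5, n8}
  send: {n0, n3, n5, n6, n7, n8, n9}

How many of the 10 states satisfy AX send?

4

Sat(AX send) = {s : every successor in {n0, n3, n5, n6, n7, n8, n9}} = {n0, n2, n3, n9}
|Sat(AX send)| = |{n0, n2, n3, n9}| = 4.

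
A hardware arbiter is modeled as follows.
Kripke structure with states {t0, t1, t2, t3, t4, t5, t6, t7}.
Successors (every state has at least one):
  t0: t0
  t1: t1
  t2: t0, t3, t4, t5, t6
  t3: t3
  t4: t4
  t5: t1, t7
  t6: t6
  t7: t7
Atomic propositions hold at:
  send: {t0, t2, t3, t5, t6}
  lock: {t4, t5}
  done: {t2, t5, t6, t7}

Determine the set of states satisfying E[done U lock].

E[done U lock]: least fixpoint, start Z0 = Sat(lock) = {t4, t5}, add states in Sat(done) with some successor in Z. Z1 = {t2, t4, t5}; fixed.
Sat(E[done U lock]) = {t2, t4, t5}

{t2, t4, t5}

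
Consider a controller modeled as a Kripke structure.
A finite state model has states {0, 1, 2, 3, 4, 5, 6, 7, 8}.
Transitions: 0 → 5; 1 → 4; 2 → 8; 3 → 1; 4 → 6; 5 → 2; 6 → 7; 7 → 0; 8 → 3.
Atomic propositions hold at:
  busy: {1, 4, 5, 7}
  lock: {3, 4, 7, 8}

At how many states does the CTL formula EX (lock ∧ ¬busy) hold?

2

Sat(¬busy) = {0, 2, 3, 6, 8}
Sat(lock ∧ ¬busy) = {3, 8}
Sat(EX (lock ∧ ¬busy)) = {s : some successor in {3, 8}} = {2, 8}
|Sat(EX (lock ∧ ¬busy))| = |{2, 8}| = 2.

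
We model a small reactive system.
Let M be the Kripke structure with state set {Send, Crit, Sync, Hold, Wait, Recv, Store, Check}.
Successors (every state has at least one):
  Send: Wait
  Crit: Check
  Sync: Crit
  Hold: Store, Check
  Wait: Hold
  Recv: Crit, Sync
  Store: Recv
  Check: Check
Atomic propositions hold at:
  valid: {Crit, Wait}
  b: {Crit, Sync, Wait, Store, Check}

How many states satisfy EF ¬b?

Sat(¬b) = {Send, Hold, Recv}
EF ¬b: least fixpoint, start Z0 = {Send, Hold, Recv}, add states with some successor in Z. Z1 = {Send, Hold, Wait, Recv, Store}; fixed.
Sat(EF ¬b) = {Send, Hold, Wait, Recv, Store}
|Sat(EF ¬b)| = |{Send, Hold, Wait, Recv, Store}| = 5.

5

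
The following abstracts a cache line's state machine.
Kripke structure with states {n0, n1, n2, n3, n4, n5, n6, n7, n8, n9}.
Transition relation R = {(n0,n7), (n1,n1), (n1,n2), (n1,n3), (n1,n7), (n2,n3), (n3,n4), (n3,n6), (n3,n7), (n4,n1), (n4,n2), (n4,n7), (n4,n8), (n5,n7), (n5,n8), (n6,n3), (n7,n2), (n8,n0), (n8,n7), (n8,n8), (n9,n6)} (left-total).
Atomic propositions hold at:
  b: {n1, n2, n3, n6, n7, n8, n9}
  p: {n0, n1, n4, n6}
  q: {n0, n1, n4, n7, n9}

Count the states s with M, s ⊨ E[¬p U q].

Sat(¬p) = {n2, n3, n5, n7, n8, n9}
E[¬p U q]: least fixpoint, start Z0 = Sat(q) = {n0, n1, n4, n7, n9}, add states in Sat(¬p) with some successor in Z. Z1 = {n0, n1, n3, n4, n5, n7, n8, n9}; Z2 = {n0, n1, n2, n3, n4, n5, n7, n8, n9}; fixed.
Sat(E[¬p U q]) = {n0, n1, n2, n3, n4, n5, n7, n8, n9}
|Sat(E[¬p U q])| = |{n0, n1, n2, n3, n4, n5, n7, n8, n9}| = 9.

9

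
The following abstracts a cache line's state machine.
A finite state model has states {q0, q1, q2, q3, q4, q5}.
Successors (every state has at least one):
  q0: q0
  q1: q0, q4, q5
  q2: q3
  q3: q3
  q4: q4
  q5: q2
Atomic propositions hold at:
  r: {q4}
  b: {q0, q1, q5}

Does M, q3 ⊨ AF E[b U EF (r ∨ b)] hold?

Sat(r ∨ b) = {q0, q1, q4, q5}
EF (r ∨ b): least fixpoint, start Z0 = {q0, q1, q4, q5}, add states with some successor in Z. Already a fixed point.
Sat(EF (r ∨ b)) = {q0, q1, q4, q5}
E[b U EF (r ∨ b)]: least fixpoint, start Z0 = Sat(EF (r ∨ b)) = {q0, q1, q4, q5}, add states in Sat(b) with some successor in Z. Already a fixed point.
Sat(E[b U EF (r ∨ b)]) = {q0, q1, q4, q5}
AF E[b U EF (r ∨ b)]: least fixpoint, start Z0 = {q0, q1, q4, q5}, add states with every successor in Z. Already a fixed point.
Sat(AF E[b U EF (r ∨ b)]) = {q0, q1, q4, q5}
q3 ∉ Sat(AF E[b U EF (r ∨ b)]) = {q0, q1, q4, q5}, so the formula does not hold at q3.

No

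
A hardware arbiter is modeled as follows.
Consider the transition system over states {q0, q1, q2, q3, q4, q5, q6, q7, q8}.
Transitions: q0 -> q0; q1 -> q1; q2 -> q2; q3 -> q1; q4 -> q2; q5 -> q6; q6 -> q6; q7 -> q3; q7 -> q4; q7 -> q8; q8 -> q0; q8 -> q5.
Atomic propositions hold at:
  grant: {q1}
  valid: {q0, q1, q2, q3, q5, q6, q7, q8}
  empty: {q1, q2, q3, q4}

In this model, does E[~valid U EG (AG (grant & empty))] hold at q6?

Sat(~valid) = {q4}
Sat(grant & empty) = {q1}
AG (grant & empty): greatest fixpoint, start Z0 = {q1}, keep only states in Sat with every successor in Z. Already a fixed point.
Sat(AG (grant & empty)) = {q1}
EG (AG (grant & empty)): greatest fixpoint, start Z0 = {q1}, keep only states in Sat with some successor in Z. Already a fixed point.
Sat(EG (AG (grant & empty))) = {q1}
E[~valid U EG (AG (grant & empty))]: least fixpoint, start Z0 = Sat(EG (AG (grant & empty))) = {q1}, add states in Sat(~valid) with some successor in Z. Already a fixed point.
Sat(E[~valid U EG (AG (grant & empty))]) = {q1}
q6 ∉ Sat(E[~valid U EG (AG (grant & empty))]) = {q1}, so the formula does not hold at q6.

No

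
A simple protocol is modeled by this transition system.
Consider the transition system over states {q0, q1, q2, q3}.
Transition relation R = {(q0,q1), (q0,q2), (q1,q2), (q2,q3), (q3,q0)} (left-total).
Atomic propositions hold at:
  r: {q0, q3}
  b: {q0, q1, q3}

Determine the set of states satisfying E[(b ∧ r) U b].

Sat(b ∧ r) = {q0, q3}
E[(b ∧ r) U b]: least fixpoint, start Z0 = Sat(b) = {q0, q1, q3}, add states in Sat(b ∧ r) with some successor in Z. Already a fixed point.
Sat(E[(b ∧ r) U b]) = {q0, q1, q3}

{q0, q1, q3}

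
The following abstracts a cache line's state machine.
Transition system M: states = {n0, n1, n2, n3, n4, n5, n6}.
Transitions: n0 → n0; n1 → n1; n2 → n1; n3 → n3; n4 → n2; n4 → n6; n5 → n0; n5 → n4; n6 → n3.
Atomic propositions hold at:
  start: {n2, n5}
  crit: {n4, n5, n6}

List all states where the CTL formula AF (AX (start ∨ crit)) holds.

Sat(start ∨ crit) = {n2, n4, n5, n6}
Sat(AX (start ∨ crit)) = {s : every successor in {n2, n4, n5, n6}} = {n4}
AF (AX (start ∨ crit)): least fixpoint, start Z0 = {n4}, add states with every successor in Z. Already a fixed point.
Sat(AF (AX (start ∨ crit))) = {n4}

{n4}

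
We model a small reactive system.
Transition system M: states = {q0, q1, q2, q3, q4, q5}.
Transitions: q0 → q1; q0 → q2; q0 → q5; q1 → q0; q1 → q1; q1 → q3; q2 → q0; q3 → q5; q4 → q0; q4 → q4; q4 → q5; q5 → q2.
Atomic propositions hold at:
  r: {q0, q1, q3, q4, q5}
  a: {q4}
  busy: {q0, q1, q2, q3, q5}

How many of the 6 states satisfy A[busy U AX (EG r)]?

EG r: greatest fixpoint, start Z0 = {q0, q1, q3, q4, q5}, keep only states in Sat with some successor in Z. Z1 = {q0, q1, q3, q4}; Z2 = {q0, q1, q4}; fixed.
Sat(EG r) = {q0, q1, q4}
Sat(AX (EG r)) = {s : every successor in {q0, q1, q4}} = {q2}
A[busy U AX (EG r)]: least fixpoint, start Z0 = Sat(AX (EG r)) = {q2}, add states in Sat(busy) with every successor in Z. Z1 = {q2, q5}; Z2 = {q2, q3, q5}; fixed.
Sat(A[busy U AX (EG r)]) = {q2, q3, q5}
|Sat(A[busy U AX (EG r)])| = |{q2, q3, q5}| = 3.

3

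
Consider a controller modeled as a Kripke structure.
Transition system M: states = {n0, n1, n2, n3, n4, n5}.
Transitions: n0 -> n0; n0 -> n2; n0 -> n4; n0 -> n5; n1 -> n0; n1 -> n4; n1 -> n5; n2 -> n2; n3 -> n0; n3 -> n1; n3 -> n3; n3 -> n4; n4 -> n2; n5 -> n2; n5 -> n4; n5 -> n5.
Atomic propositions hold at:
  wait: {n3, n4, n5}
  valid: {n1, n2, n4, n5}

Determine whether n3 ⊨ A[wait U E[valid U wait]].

E[valid U wait]: least fixpoint, start Z0 = Sat(wait) = {n3, n4, n5}, add states in Sat(valid) with some successor in Z. Z1 = {n1, n3, n4, n5}; fixed.
Sat(E[valid U wait]) = {n1, n3, n4, n5}
A[wait U E[valid U wait]]: least fixpoint, start Z0 = Sat(E[valid U wait]) = {n1, n3, n4, n5}, add states in Sat(wait) with every successor in Z. Already a fixed point.
Sat(A[wait U E[valid U wait]]) = {n1, n3, n4, n5}
n3 ∈ Sat(A[wait U E[valid U wait]]) = {n1, n3, n4, n5}, so the formula holds at n3.

Yes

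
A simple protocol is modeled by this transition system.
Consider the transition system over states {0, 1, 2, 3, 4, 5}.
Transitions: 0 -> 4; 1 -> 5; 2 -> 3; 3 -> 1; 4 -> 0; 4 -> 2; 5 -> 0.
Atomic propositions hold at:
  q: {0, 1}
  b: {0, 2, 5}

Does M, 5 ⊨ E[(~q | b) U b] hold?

Yes

Sat(~q) = {2, 3, 4, 5}
Sat(~q | b) = {0, 2, 3, 4, 5}
E[(~q | b) U b]: least fixpoint, start Z0 = Sat(b) = {0, 2, 5}, add states in Sat(~q | b) with some successor in Z. Z1 = {0, 2, 4, 5}; fixed.
Sat(E[(~q | b) U b]) = {0, 2, 4, 5}
5 ∈ Sat(E[(~q | b) U b]) = {0, 2, 4, 5}, so the formula holds at 5.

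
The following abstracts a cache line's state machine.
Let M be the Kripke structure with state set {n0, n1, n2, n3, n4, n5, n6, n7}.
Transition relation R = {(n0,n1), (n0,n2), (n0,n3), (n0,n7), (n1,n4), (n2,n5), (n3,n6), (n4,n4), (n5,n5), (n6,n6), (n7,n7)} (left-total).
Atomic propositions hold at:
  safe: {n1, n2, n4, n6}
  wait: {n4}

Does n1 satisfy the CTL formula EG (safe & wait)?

Sat(safe & wait) = {n4}
EG (safe & wait): greatest fixpoint, start Z0 = {n4}, keep only states in Sat with some successor in Z. Already a fixed point.
Sat(EG (safe & wait)) = {n4}
n1 ∉ Sat(EG (safe & wait)) = {n4}, so the formula does not hold at n1.

No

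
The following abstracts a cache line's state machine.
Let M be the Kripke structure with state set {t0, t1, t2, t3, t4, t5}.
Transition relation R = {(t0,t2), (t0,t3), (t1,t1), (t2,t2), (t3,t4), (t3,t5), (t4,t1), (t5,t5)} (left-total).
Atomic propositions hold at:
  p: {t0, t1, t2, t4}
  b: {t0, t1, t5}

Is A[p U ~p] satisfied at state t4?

No

Sat(~p) = {t3, t5}
A[p U ~p]: least fixpoint, start Z0 = Sat(~p) = {t3, t5}, add states in Sat(p) with every successor in Z. Already a fixed point.
Sat(A[p U ~p]) = {t3, t5}
t4 ∉ Sat(A[p U ~p]) = {t3, t5}, so the formula does not hold at t4.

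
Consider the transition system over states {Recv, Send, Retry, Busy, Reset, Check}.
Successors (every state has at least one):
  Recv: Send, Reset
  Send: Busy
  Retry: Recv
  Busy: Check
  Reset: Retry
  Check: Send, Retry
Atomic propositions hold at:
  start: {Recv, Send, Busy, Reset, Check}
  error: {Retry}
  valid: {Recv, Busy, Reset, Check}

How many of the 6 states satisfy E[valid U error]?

5

E[valid U error]: least fixpoint, start Z0 = Sat(error) = {Retry}, add states in Sat(valid) with some successor in Z. Z1 = {Retry, Reset, Check}; Z2 = {Recv, Retry, Busy, Reset, Check}; fixed.
Sat(E[valid U error]) = {Recv, Retry, Busy, Reset, Check}
|Sat(E[valid U error])| = |{Recv, Retry, Busy, Reset, Check}| = 5.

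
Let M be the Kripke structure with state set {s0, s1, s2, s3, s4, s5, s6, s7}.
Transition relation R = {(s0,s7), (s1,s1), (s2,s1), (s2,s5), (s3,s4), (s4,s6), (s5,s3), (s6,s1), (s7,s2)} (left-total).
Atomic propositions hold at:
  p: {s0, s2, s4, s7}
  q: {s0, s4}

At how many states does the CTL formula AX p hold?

Sat(AX p) = {s : every successor in {s0, s2, s4, s7}} = {s0, s3, s7}
|Sat(AX p)| = |{s0, s3, s7}| = 3.

3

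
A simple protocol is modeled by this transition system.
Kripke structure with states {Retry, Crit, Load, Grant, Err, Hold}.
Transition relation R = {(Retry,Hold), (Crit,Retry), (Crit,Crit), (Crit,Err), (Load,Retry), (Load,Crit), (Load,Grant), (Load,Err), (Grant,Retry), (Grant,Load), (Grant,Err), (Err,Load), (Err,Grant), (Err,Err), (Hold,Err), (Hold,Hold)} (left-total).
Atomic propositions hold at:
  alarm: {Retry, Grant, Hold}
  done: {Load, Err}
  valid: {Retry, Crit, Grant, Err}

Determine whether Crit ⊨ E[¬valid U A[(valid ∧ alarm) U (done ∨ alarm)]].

No

Sat(¬valid) = {Load, Hold}
Sat(valid ∧ alarm) = {Retry, Grant}
Sat(done ∨ alarm) = {Retry, Load, Grant, Err, Hold}
A[(valid ∧ alarm) U (done ∨ alarm)]: least fixpoint, start Z0 = Sat((done ∨ alarm)) = {Retry, Load, Grant, Err, Hold}, add states in Sat(valid ∧ alarm) with every successor in Z. Already a fixed point.
Sat(A[(valid ∧ alarm) U (done ∨ alarm)]) = {Retry, Load, Grant, Err, Hold}
E[¬valid U A[(valid ∧ alarm) U (done ∨ alarm)]]: least fixpoint, start Z0 = Sat(A[(valid ∧ alarm) U (done ∨ alarm)]) = {Retry, Load, Grant, Err, Hold}, add states in Sat(¬valid) with some successor in Z. Already a fixed point.
Sat(E[¬valid U A[(valid ∧ alarm) U (done ∨ alarm)]]) = {Retry, Load, Grant, Err, Hold}
Crit ∉ Sat(E[¬valid U A[(valid ∧ alarm) U (done ∨ alarm)]]) = {Retry, Load, Grant, Err, Hold}, so the formula does not hold at Crit.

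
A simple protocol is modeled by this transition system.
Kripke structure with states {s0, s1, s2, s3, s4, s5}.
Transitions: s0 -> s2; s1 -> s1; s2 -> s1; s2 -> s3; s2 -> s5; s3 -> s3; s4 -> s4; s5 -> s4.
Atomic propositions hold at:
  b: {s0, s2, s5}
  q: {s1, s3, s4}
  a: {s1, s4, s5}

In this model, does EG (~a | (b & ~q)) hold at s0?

Sat(~a) = {s0, s2, s3}
Sat(~q) = {s0, s2, s5}
Sat(b & ~q) = {s0, s2, s5}
Sat(~a | (b & ~q)) = {s0, s2, s3, s5}
EG (~a | (b & ~q)): greatest fixpoint, start Z0 = {s0, s2, s3, s5}, keep only states in Sat with some successor in Z. Z1 = {s0, s2, s3}; fixed.
Sat(EG (~a | (b & ~q))) = {s0, s2, s3}
s0 ∈ Sat(EG (~a | (b & ~q))) = {s0, s2, s3}, so the formula holds at s0.

Yes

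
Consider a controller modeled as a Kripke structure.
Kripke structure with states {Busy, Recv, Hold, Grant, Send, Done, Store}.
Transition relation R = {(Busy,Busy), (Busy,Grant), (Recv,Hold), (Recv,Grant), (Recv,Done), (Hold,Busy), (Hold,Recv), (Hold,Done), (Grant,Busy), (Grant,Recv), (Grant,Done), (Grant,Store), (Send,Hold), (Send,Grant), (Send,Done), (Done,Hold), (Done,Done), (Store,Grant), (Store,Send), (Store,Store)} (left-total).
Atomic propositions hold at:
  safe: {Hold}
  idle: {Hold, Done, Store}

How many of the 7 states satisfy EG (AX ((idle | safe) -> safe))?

1

Sat(idle | safe) = {Hold, Done, Store}
Sat((idle | safe) -> safe) = {Busy, Recv, Hold, Grant, Send}
Sat(AX ((idle | safe) -> safe)) = {s : every successor in {Busy, Recv, Hold, Grant, Send}} = {Busy}
EG (AX ((idle | safe) -> safe)): greatest fixpoint, start Z0 = {Busy}, keep only states in Sat with some successor in Z. Already a fixed point.
Sat(EG (AX ((idle | safe) -> safe))) = {Busy}
|Sat(EG (AX ((idle | safe) -> safe)))| = |{Busy}| = 1.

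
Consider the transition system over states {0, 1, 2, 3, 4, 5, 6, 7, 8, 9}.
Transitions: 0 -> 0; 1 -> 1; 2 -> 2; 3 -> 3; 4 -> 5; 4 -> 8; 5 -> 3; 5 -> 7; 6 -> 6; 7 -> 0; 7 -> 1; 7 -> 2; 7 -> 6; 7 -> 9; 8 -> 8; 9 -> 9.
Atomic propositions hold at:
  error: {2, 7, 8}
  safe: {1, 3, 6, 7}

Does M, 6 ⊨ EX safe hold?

Sat(EX safe) = {s : some successor in {1, 3, 6, 7}} = {1, 3, 5, 6, 7}
6 ∈ Sat(EX safe) = {1, 3, 5, 6, 7}, so the formula holds at 6.

Yes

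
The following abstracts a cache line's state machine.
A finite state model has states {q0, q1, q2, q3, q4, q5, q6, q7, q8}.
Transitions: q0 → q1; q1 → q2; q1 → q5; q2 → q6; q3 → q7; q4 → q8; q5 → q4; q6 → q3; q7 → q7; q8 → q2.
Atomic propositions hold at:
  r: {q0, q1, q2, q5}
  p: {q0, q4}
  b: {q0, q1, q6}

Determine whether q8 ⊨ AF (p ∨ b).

Sat(p ∨ b) = {q0, q1, q4, q6}
AF (p ∨ b): least fixpoint, start Z0 = {q0, q1, q4, q6}, add states with every successor in Z. Z1 = {q0, q1, q2, q4, q5, q6}; Z2 = {q0, q1, q2, q4, q5, q6, q8}; fixed.
Sat(AF (p ∨ b)) = {q0, q1, q2, q4, q5, q6, q8}
q8 ∈ Sat(AF (p ∨ b)) = {q0, q1, q2, q4, q5, q6, q8}, so the formula holds at q8.

Yes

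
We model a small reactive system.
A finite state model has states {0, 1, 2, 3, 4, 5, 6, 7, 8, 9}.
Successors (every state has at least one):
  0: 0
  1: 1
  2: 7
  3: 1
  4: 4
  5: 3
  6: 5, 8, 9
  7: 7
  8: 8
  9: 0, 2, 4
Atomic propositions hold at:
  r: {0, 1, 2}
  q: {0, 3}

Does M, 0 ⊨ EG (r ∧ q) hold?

Yes

Sat(r ∧ q) = {0}
EG (r ∧ q): greatest fixpoint, start Z0 = {0}, keep only states in Sat with some successor in Z. Already a fixed point.
Sat(EG (r ∧ q)) = {0}
0 ∈ Sat(EG (r ∧ q)) = {0}, so the formula holds at 0.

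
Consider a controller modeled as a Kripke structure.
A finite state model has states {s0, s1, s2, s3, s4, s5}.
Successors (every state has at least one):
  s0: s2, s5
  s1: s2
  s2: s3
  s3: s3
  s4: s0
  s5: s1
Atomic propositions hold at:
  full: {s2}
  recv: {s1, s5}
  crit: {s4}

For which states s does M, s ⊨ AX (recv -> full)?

Sat(recv -> full) = {s0, s2, s3, s4}
Sat(AX (recv -> full)) = {s : every successor in {s0, s2, s3, s4}} = {s1, s2, s3, s4}

{s1, s2, s3, s4}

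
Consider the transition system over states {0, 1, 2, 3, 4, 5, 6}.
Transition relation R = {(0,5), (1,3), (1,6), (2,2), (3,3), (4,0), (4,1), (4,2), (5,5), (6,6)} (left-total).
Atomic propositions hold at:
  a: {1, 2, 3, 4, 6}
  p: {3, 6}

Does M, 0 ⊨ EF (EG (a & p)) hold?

No

Sat(a & p) = {3, 6}
EG (a & p): greatest fixpoint, start Z0 = {3, 6}, keep only states in Sat with some successor in Z. Already a fixed point.
Sat(EG (a & p)) = {3, 6}
EF (EG (a & p)): least fixpoint, start Z0 = {3, 6}, add states with some successor in Z. Z1 = {1, 3, 6}; Z2 = {1, 3, 4, 6}; fixed.
Sat(EF (EG (a & p))) = {1, 3, 4, 6}
0 ∉ Sat(EF (EG (a & p))) = {1, 3, 4, 6}, so the formula does not hold at 0.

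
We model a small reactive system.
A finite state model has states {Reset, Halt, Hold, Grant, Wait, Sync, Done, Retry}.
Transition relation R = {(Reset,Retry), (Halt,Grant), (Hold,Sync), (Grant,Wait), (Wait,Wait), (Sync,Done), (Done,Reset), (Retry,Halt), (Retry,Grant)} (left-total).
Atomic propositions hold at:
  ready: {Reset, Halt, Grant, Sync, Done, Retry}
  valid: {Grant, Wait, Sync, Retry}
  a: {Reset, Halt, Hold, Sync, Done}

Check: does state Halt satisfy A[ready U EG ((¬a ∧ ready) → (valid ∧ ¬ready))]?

Sat(¬a) = {Grant, Wait, Retry}
Sat(¬a ∧ ready) = {Grant, Retry}
Sat(¬ready) = {Hold, Wait}
Sat(valid ∧ ¬ready) = {Wait}
Sat((¬a ∧ ready) → (valid ∧ ¬ready)) = {Reset, Halt, Hold, Wait, Sync, Done}
EG ((¬a ∧ ready) → (valid ∧ ¬ready)): greatest fixpoint, start Z0 = {Reset, Halt, Hold, Wait, Sync, Done}, keep only states in Sat with some successor in Z. Z1 = {Hold, Wait, Sync, Done}; Z2 = {Hold, Wait, Sync}; Z3 = {Hold, Wait}; Z4 = {Wait}; fixed.
Sat(EG ((¬a ∧ ready) → (valid ∧ ¬ready))) = {Wait}
A[ready U EG ((¬a ∧ ready) → (valid ∧ ¬ready))]: least fixpoint, start Z0 = Sat(EG ((¬a ∧ ready) → (valid ∧ ¬ready))) = {Wait}, add states in Sat(ready) with every successor in Z. Z1 = {Grant, Wait}; Z2 = {Halt, Grant, Wait}; Z3 = {Halt, Grant, Wait, Retry}; Z4 = {Reset, Halt, Grant, Wait, Retry}; Z5 = {Reset, Halt, Grant, Wait, Done, Retry}; Z6 = {Reset, Halt, Grant, Wait, Sync, Done, Retry}; fixed.
Sat(A[ready U EG ((¬a ∧ ready) → (valid ∧ ¬ready))]) = {Reset, Halt, Grant, Wait, Sync, Done, Retry}
Halt ∈ Sat(A[ready U EG ((¬a ∧ ready) → (valid ∧ ¬ready))]) = {Reset, Halt, Grant, Wait, Sync, Done, Retry}, so the formula holds at Halt.

Yes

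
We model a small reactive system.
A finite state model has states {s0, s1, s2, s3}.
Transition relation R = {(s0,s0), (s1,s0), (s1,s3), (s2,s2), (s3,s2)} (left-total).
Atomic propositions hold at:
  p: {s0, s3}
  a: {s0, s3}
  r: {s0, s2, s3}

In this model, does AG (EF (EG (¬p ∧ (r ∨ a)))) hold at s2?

Yes

Sat(¬p) = {s1, s2}
Sat(r ∨ a) = {s0, s2, s3}
Sat(¬p ∧ (r ∨ a)) = {s2}
EG (¬p ∧ (r ∨ a)): greatest fixpoint, start Z0 = {s2}, keep only states in Sat with some successor in Z. Already a fixed point.
Sat(EG (¬p ∧ (r ∨ a))) = {s2}
EF (EG (¬p ∧ (r ∨ a))): least fixpoint, start Z0 = {s2}, add states with some successor in Z. Z1 = {s2, s3}; Z2 = {s1, s2, s3}; fixed.
Sat(EF (EG (¬p ∧ (r ∨ a)))) = {s1, s2, s3}
AG (EF (EG (¬p ∧ (r ∨ a)))): greatest fixpoint, start Z0 = {s1, s2, s3}, keep only states in Sat with every successor in Z. Z1 = {s2, s3}; fixed.
Sat(AG (EF (EG (¬p ∧ (r ∨ a))))) = {s2, s3}
s2 ∈ Sat(AG (EF (EG (¬p ∧ (r ∨ a))))) = {s2, s3}, so the formula holds at s2.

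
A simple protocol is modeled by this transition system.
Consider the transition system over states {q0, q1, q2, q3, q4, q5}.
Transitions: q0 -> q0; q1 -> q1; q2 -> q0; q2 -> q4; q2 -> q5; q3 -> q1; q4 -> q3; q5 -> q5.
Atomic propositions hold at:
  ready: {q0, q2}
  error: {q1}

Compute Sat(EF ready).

{q0, q2}

EF ready: least fixpoint, start Z0 = {q0, q2}, add states with some successor in Z. Already a fixed point.
Sat(EF ready) = {q0, q2}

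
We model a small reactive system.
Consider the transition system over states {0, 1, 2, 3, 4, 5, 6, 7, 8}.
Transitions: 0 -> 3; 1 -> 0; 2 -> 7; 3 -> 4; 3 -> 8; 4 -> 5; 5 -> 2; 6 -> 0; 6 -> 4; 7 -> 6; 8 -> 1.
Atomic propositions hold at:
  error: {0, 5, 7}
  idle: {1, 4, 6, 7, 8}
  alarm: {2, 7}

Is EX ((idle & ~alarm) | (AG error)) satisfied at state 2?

No

Sat(~alarm) = {0, 1, 3, 4, 5, 6, 8}
Sat(idle & ~alarm) = {1, 4, 6, 8}
AG error: greatest fixpoint, start Z0 = {0, 5, 7}, keep only states in Sat with every successor in Z. Z1 = ∅; fixed.
Sat(AG error) = ∅
Sat((idle & ~alarm) | (AG error)) = {1, 4, 6, 8}
Sat(EX ((idle & ~alarm) | (AG error))) = {s : some successor in {1, 4, 6, 8}} = {3, 6, 7, 8}
2 ∉ Sat(EX ((idle & ~alarm) | (AG error))) = {3, 6, 7, 8}, so the formula does not hold at 2.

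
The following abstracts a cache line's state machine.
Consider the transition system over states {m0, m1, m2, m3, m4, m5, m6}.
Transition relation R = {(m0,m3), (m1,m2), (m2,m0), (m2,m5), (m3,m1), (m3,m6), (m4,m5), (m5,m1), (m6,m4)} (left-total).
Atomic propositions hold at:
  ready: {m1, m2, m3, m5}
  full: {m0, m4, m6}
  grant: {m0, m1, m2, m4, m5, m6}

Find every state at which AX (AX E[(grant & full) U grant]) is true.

Sat(grant & full) = {m0, m4, m6}
E[(grant & full) U grant]: least fixpoint, start Z0 = Sat(grant) = {m0, m1, m2, m4, m5, m6}, add states in Sat(grant & full) with some successor in Z. Already a fixed point.
Sat(E[(grant & full) U grant]) = {m0, m1, m2, m4, m5, m6}
Sat(AX E[(grant & full) U grant]) = {s : every successor in {m0, m1, m2, m4, m5, m6}} = {m1, m2, m3, m4, m5, m6}
Sat(AX (AX E[(grant & full) U grant])) = {s : every successor in {m1, m2, m3, m4, m5, m6}} = {m0, m1, m3, m4, m5, m6}

{m0, m1, m3, m4, m5, m6}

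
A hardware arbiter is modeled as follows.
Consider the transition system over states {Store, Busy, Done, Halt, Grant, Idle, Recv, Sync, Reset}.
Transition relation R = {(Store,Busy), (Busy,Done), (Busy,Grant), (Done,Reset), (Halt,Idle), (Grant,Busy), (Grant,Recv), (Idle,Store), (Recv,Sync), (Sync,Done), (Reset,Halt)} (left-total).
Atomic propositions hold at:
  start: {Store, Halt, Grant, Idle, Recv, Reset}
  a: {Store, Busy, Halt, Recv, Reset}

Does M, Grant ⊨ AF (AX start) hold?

No

Sat(AX start) = {s : every successor in {Store, Halt, Grant, Idle, Recv, Reset}} = {Done, Halt, Idle, Reset}
AF (AX start): least fixpoint, start Z0 = {Done, Halt, Idle, Reset}, add states with every successor in Z. Z1 = {Done, Halt, Idle, Sync, Reset}; Z2 = {Done, Halt, Idle, Recv, Sync, Reset}; fixed.
Sat(AF (AX start)) = {Done, Halt, Idle, Recv, Sync, Reset}
Grant ∉ Sat(AF (AX start)) = {Done, Halt, Idle, Recv, Sync, Reset}, so the formula does not hold at Grant.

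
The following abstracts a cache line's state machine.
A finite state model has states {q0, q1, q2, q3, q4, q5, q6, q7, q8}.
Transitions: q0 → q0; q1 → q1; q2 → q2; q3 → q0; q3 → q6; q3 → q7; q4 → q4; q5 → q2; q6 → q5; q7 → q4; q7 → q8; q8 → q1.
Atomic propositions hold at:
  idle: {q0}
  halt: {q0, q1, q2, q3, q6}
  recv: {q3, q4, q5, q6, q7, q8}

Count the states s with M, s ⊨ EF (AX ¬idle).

Sat(¬idle) = {q1, q2, q3, q4, q5, q6, q7, q8}
Sat(AX ¬idle) = {s : every successor in {q1, q2, q3, q4, q5, q6, q7, q8}} = {q1, q2, q4, q5, q6, q7, q8}
EF (AX ¬idle): least fixpoint, start Z0 = {q1, q2, q4, q5, q6, q7, q8}, add states with some successor in Z. Z1 = {q1, q2, q3, q4, q5, q6, q7, q8}; fixed.
Sat(EF (AX ¬idle)) = {q1, q2, q3, q4, q5, q6, q7, q8}
|Sat(EF (AX ¬idle))| = |{q1, q2, q3, q4, q5, q6, q7, q8}| = 8.

8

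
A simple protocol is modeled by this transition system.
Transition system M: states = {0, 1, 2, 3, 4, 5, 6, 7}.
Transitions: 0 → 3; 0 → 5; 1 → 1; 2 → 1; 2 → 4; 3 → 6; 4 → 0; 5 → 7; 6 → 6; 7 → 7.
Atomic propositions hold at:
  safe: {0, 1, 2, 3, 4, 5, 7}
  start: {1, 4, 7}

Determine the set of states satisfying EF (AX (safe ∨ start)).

Sat(safe ∨ start) = {0, 1, 2, 3, 4, 5, 7}
Sat(AX (safe ∨ start)) = {s : every successor in {0, 1, 2, 3, 4, 5, 7}} = {0, 1, 2, 4, 5, 7}
EF (AX (safe ∨ start)): least fixpoint, start Z0 = {0, 1, 2, 4, 5, 7}, add states with some successor in Z. Already a fixed point.
Sat(EF (AX (safe ∨ start))) = {0, 1, 2, 4, 5, 7}

{0, 1, 2, 4, 5, 7}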